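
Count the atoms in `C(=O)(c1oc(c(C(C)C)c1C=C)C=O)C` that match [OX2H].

The query [OX2H] means: aliphatic oxygen with two connections, one of which is H — an -OH oxygen.
Check the 15 heavy atoms by environment: 1× o (aromatic, H0, X2) → no; 4× c (aromatic, H0, X3) → no; 1× C (H1, X4) → no; 3× C (H3, X4) → no; 2× C (H1, X3) → no; 2× O (H0, X1) → no; 1× C (H2, X3) → no; 1× C (H0, X3) → no.
No environment satisfies the query, so 0 matching atoms.

0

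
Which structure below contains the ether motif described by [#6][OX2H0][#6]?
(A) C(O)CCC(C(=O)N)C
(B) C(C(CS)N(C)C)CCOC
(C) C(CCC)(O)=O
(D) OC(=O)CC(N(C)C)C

B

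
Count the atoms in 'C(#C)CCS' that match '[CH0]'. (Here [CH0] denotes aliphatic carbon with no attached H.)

1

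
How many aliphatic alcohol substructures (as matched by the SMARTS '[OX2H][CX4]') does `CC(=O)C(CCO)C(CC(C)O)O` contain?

[OX2H][CX4] is the SMARTS for an aliphatic alcohol: a hydroxyl oxygen bound to an sp3 (X4) carbon.
The molecule carries 3 separate instances of a hydroxyl group (-OH) meeting every constraint; each maps to a distinct set of atoms, giving 3 matches.

3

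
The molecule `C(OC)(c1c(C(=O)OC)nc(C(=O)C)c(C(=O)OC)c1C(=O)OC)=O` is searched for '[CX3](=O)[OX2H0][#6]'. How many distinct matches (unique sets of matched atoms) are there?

4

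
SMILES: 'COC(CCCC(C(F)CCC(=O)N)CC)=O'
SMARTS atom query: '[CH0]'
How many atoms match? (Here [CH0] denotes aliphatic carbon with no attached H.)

2

The query [CH0] means: aliphatic carbon with no attached hydrogen.
Check the 17 heavy atoms by environment: 6× C (H2) → no; 2× C (H1) → no; 2× C (H3) → no; 2× C (H0) → match; 3× O (H0) → no; 1× N (H2) → no; 1× F (H0) → no.
That gives 2 matching atoms.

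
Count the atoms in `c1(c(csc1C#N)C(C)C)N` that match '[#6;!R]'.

4

The query [#6;!R] means: carbon not in any ring.
Check the 11 heavy atoms by environment: 1× s (aromatic, in 5-ring) → no; 4× c (aromatic, in 5-ring) → no; 4× C (acyclic) → match; 2× N (acyclic) → no.
That gives 4 matching atoms.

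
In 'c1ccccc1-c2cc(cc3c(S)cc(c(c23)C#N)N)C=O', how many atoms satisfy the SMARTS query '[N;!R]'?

2

Check the 22 heavy atoms by environment: 16× c (aromatic, in 6-ring) → no; 2× C (acyclic) → no; 2× N (acyclic) → match; 1× S (acyclic) → no; 1× O (acyclic) → no.
That gives 2 matching atoms.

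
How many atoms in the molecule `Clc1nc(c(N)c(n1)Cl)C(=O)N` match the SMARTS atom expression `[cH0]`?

4

The query [cH0] means: aromatic carbon with no attached hydrogen (substituted or ring-fusion).
Check the 12 heavy atoms by environment: 2× n (aromatic, H0) → no; 4× c (aromatic, H0) → match; 2× Cl (H0) → no; 1× C (H0) → no; 1× O (H0) → no; 2× N (H2) → no.
That gives 4 matching atoms.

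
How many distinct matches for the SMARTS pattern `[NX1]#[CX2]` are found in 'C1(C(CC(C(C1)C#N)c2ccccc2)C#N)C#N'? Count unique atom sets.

[NX1]#[CX2] is the SMARTS for a nitrile: a nitrogen triple-bonded to a two-connected carbon.
The molecule carries 3 separate instances of a nitrile (-C#N) meeting every constraint; each maps to a distinct set of atoms, giving 3 matches.

3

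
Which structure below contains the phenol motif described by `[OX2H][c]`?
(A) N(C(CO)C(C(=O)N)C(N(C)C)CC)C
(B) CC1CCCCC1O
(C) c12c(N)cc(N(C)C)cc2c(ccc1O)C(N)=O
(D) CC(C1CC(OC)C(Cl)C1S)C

C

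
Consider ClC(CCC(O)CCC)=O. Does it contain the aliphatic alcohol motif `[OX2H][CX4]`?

Yes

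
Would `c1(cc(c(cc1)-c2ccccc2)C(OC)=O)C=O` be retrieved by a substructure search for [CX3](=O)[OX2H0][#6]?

Yes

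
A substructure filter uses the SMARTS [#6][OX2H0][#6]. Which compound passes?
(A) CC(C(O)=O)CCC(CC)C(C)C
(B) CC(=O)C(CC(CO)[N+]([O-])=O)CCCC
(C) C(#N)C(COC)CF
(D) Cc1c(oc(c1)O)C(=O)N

C

[#6][OX2H0][#6] describes an aliphatic oxygen bridging two carbons with no H on the oxygen (an ether).
(A) has a carboxylic acid group (-C(=O)OH) but the -OH oxygen has H1; the =O is OX1, not OX2.
(B) has a hydroxyl group (-OH) but the oxygen has H1, not H0 bridging two carbons.
(C) contains a methoxy ether (-OCH3), which satisfies every atom and bond constraint.
(D) has a hydroxyl group (-OH) but the oxygen has H1, not H0 bridging two carbons.
So the answer is (C).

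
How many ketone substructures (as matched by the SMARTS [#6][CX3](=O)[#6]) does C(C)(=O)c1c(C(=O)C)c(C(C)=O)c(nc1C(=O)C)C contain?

[#6][CX3](=O)[#6] is the SMARTS for a ketone: a carbonyl carbon (no H) flanked by two carbons.
The molecule carries 4 separate instances of an acetyl/ketone group (-C(=O)CH3) meeting every constraint; each maps to a distinct set of atoms, giving 4 matches.

4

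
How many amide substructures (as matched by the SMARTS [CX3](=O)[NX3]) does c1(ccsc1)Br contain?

[CX3](=O)[NX3] is the SMARTS for an amide: a carbonyl carbon bonded to a trivalent nitrogen.
No fragment in the molecule satisfies every constraint, giving 0 matches.

0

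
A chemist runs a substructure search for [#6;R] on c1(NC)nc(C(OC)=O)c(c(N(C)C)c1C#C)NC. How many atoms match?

Check the 19 heavy atoms by environment: 1× n (aromatic, in 6-ring) → no; 5× c (aromatic, in 6-ring) → match; 3× N (acyclic) → no; 8× C (acyclic) → no; 2× O (acyclic) → no.
That gives 5 matching atoms.

5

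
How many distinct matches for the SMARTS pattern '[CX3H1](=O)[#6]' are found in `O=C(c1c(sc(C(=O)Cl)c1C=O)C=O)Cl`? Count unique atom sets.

2

[CX3H1](=O)[#6] is the SMARTS for an aldehyde: an sp2 carbon with one H, double-bonded to O and single-bonded to carbon.
The molecule carries 2 separate instances of an aldehyde (-CHO) meeting every constraint; each maps to a distinct set of atoms, giving 2 matches.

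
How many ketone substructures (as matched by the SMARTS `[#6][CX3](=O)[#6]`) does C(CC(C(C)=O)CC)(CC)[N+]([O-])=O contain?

[#6][CX3](=O)[#6] is the SMARTS for a ketone: a carbonyl carbon (no H) flanked by two carbons.
Exactly one fragment in the molecule meets all constraints, giving 1 match.

1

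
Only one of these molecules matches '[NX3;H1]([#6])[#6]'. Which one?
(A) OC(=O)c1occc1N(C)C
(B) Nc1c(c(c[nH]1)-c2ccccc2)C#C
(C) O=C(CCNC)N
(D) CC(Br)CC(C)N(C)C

[NX3;H1]([#6])[#6] describes a trivalent nitrogen with one H, bonded to two carbons (a secondary amine).
(A) has a dimethylamino group (-N(CH3)2) but the nitrogen has H0, not H1.
(B) has a primary amino group (-NH2) but the nitrogen has H2 and only one carbon neighbour.
(C) contains an N-methylamino group (-NHCH3), which satisfies every atom and bond constraint.
(D) has a dimethylamino group (-N(CH3)2) but the nitrogen has H0, not H1.
So the answer is (C).

C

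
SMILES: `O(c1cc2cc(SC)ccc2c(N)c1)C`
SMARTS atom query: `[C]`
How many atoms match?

2

Check the 15 heavy atoms by environment: 10× c (aromatic) → no; 1× N → no; 1× S → no; 2× C → match; 1× O → no.
That gives 2 matching atoms.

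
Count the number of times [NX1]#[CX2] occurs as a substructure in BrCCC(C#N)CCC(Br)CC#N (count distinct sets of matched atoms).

[NX1]#[CX2] is the SMARTS for a nitrile: a nitrogen triple-bonded to a two-connected carbon.
The molecule carries 2 separate instances of a nitrile (-C#N) meeting every constraint; each maps to a distinct set of atoms, giving 2 matches.

2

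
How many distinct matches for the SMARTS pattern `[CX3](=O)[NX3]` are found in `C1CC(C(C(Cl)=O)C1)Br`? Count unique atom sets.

0

[CX3](=O)[NX3] is the SMARTS for an amide: a carbonyl carbon bonded to a trivalent nitrogen.
No fragment in the molecule satisfies every constraint, giving 0 matches.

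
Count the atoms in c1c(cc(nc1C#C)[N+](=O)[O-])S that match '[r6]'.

6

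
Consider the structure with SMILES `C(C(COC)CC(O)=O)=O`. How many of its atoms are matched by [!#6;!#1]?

4

Check the 10 heavy atoms by environment: 6× C → no; 4× O → match.
That gives 4 matching atoms.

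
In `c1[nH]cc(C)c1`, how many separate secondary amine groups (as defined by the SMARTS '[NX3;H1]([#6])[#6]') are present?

0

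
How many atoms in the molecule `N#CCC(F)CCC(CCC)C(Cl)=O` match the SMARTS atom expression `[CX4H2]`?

5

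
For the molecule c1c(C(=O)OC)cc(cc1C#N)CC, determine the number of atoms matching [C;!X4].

Check the 14 heavy atoms by environment: 6× c (aromatic, X3) → no; 1× C (X2) → match; 1× N (X1) → no; 3× C (X4) → no; 1× C (X3) → match; 1× O (X1) → no; 1× O (X2) → no.
Summing the matching environments: 1 + 1 = 2 matching atoms.

2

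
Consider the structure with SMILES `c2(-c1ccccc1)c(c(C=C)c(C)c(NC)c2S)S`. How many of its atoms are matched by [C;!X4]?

Check the 19 heavy atoms by environment: 12× c (aromatic, X3) → no; 2× C (X3) → match; 2× S (X2) → no; 1× N (X3) → no; 2× C (X4) → no.
That gives 2 matching atoms.

2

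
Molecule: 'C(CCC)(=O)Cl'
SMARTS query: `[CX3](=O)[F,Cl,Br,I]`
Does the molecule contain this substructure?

The pattern [CX3](=O)[F,Cl,Br,I] describes a carbonyl carbon bonded to a halogen — an acyl halide.
The molecule carries an acyl chloride (-C(=O)Cl), whose atoms satisfy every constraint of the query, so the pattern matches.

Yes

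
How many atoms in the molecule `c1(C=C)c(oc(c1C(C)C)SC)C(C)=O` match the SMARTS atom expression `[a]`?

5

The query [a] means: a matches any aromatic atom.
Check the 15 heavy atoms by environment: 1× o (aromatic) → match; 4× c (aromatic) → match; 8× C → no; 1× O → no; 1× S → no.
Summing the matching environments: 1 + 4 = 5 matching atoms.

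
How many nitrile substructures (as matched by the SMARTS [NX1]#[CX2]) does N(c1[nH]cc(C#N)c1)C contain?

1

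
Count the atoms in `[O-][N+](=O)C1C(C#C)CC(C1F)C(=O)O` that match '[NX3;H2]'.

Check the 14 heavy atoms by environment: 4× C (H1, X4) → no; 1× C (H2, X4) → no; 1× C (H0, X2) → no; 1× C (H1, X2) → no; 1× N (charge +1, H0, X3) → no; 1× O (charge -1, H0, X1) → no; 2× O (H0, X1) → no; 1× C (H0, X3) → no; 1× O (H1, X2) → no; 1× F (H0, X1) → no.
No environment satisfies the query, so 0 matching atoms.

0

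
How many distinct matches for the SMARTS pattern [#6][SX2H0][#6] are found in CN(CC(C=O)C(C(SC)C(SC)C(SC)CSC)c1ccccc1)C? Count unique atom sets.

4

[#6][SX2H0][#6] is the SMARTS for a thioether: an aliphatic sulfur bridging two carbons with no H on the sulfur.
The molecule carries 4 separate instances of a methylthio ether (-SCH3) meeting every constraint; each maps to a distinct set of atoms, giving 4 matches.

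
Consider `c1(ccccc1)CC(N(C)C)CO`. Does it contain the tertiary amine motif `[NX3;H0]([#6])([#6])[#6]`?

Yes

The pattern [NX3;H0]([#6])([#6])[#6] describes a trivalent nitrogen with no H, bonded to three carbons — a tertiary amine.
The molecule carries a dimethylamino group (-N(CH3)2), whose atoms satisfy every constraint of the query, so the pattern matches.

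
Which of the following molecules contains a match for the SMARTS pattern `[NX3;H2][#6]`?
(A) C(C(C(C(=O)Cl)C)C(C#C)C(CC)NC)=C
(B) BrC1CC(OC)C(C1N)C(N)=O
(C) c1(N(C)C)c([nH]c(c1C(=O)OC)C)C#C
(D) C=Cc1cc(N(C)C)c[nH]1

B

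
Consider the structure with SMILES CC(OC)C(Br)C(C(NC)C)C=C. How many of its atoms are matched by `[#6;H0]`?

0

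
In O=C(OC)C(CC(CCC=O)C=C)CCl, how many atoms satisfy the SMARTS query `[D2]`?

Check the 15 heavy atoms by environment: 6× C (D2) → match; 3× C (D3) → no; 2× C (D1) → no; 2× O (D1) → no; 1× O (D2) → match; 1× Cl (D1) → no.
Summing the matching environments: 6 + 1 = 7 matching atoms.

7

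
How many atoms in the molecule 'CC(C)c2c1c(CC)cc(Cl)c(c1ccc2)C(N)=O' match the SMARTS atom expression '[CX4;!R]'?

The query [CX4;!R] means: aliphatic carbon with four total connections, not in a ring.
Check the 19 heavy atoms by environment: 10× c (aromatic, X3, in 6-ring) → no; 1× Cl (X1, acyclic) → no; 5× C (X4, acyclic) → match; 1× C (X3, acyclic) → no; 1× O (X1, acyclic) → no; 1× N (X3, acyclic) → no.
That gives 5 matching atoms.

5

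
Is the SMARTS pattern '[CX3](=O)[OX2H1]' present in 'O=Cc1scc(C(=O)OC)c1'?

No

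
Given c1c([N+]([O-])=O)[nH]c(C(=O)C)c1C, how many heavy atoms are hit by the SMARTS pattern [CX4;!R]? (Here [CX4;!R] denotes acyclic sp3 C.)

2

The query [CX4;!R] means: aliphatic carbon with four total connections, not in a ring.
Check the 12 heavy atoms by environment: 1× n (aromatic, X3, in 5-ring) → no; 4× c (aromatic, X3, in 5-ring) → no; 1× N (charge +1, X3, acyclic) → no; 1× O (charge -1, X1, acyclic) → no; 2× O (X1, acyclic) → no; 2× C (X4, acyclic) → match; 1× C (X3, acyclic) → no.
That gives 2 matching atoms.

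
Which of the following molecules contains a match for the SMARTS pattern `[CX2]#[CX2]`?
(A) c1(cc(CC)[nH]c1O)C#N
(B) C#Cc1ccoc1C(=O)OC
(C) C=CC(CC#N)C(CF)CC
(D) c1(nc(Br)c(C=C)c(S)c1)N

B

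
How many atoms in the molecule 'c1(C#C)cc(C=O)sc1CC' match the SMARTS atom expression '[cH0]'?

3

The query [cH0] means: aromatic carbon with no attached hydrogen (substituted or ring-fusion).
Check the 11 heavy atoms by environment: 1× s (aromatic, H0) → no; 3× c (aromatic, H0) → match; 1× c (aromatic, H1) → no; 1× C (H2) → no; 1× C (H3) → no; 1× C (H0) → no; 2× C (H1) → no; 1× O (H0) → no.
That gives 3 matching atoms.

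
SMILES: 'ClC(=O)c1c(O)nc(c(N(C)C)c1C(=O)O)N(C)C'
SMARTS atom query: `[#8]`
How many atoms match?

4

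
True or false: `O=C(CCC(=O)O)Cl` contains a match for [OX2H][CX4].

The pattern [OX2H][CX4] describes a hydroxyl oxygen bound to an sp3 (X4) carbon — an aliphatic alcohol.
The closest candidate here is a carboxylic acid group (-C(=O)OH), but the -OH is on a CX3 carbonyl carbon, not a CX4 carbon. No other fragment satisfies the full query, so there is no match.

False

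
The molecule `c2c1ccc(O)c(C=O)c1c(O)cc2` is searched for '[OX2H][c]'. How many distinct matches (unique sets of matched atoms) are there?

2

[OX2H][c] is the SMARTS for a phenol: a hydroxyl oxygen attached to an aromatic carbon.
The molecule carries 2 separate instances of a hydroxyl group (-OH) meeting every constraint; each maps to a distinct set of atoms, giving 2 matches.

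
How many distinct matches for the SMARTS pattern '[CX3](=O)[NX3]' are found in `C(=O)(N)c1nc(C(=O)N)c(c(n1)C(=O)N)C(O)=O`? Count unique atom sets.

3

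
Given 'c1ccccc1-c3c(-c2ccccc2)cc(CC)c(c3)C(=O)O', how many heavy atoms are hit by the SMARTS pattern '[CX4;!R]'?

The query [CX4;!R] means: aliphatic carbon with four total connections, not in a ring.
Check the 23 heavy atoms by environment: 18× c (aromatic, X3, in 6-ring) → no; 2× C (X4, acyclic) → match; 1× C (X3, acyclic) → no; 1× O (X1, acyclic) → no; 1× O (X2, acyclic) → no.
That gives 2 matching atoms.

2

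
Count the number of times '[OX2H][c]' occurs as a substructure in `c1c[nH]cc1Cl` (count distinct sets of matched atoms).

[OX2H][c] is the SMARTS for a phenol: a hydroxyl oxygen attached to an aromatic carbon.
No fragment in the molecule satisfies every constraint, giving 0 matches.

0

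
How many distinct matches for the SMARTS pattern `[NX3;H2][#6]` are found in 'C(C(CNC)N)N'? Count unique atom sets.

[NX3;H2][#6] is the SMARTS for a primary amine: a trivalent nitrogen with two H attached to carbon.
The molecule carries 2 separate instances of a primary amino group (-NH2) meeting every constraint; each maps to a distinct set of atoms, giving 2 matches.

2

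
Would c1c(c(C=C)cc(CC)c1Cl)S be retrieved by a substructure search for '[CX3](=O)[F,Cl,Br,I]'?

The pattern [CX3](=O)[F,Cl,Br,I] describes a carbonyl carbon bonded to a halogen — an acyl halide.
The closest candidate here is a chloro substituent, but the Cl is not on a carbonyl carbon. No other fragment satisfies the full query, so there is no match.

No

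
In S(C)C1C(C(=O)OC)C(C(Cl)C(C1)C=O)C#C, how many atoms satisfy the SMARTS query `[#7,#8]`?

3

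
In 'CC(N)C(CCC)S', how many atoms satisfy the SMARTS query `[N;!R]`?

1

The query [N;!R] means: aliphatic nitrogen not in a ring.
Check the 8 heavy atoms by environment: 6× C (acyclic) → no; 1× N (acyclic) → match; 1× S (acyclic) → no.
That gives 1 matching atom.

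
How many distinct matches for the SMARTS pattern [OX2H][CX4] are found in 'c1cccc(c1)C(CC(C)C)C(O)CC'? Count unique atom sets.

[OX2H][CX4] is the SMARTS for an aliphatic alcohol: a hydroxyl oxygen bound to an sp3 (X4) carbon.
Exactly one fragment in the molecule meets all constraints, giving 1 match.

1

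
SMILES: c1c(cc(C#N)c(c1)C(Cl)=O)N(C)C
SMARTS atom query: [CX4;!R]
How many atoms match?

2

The query [CX4;!R] means: aliphatic carbon with four total connections, not in a ring.
Check the 14 heavy atoms by environment: 6× c (aromatic, X3, in 6-ring) → no; 1× C (X2, acyclic) → no; 1× N (X1, acyclic) → no; 1× C (X3, acyclic) → no; 1× O (X1, acyclic) → no; 1× Cl (X1, acyclic) → no; 1× N (X3, acyclic) → no; 2× C (X4, acyclic) → match.
That gives 2 matching atoms.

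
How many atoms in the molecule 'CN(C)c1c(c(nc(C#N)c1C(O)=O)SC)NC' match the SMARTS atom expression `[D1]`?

7

The query [D1] means: atom with exactly one heavy-atom neighbour (degree 1).
Check the 18 heavy atoms by environment: 1× n (aromatic, D2) → no; 5× c (aromatic, D3) → no; 1× C (D2) → no; 1× N (D1) → match; 1× N (D3) → no; 4× C (D1) → match; 1× C (D3) → no; 2× O (D1) → match; 1× N (D2) → no; 1× S (D2) → no.
Summing the matching environments: 1 + 4 + 2 = 7 matching atoms.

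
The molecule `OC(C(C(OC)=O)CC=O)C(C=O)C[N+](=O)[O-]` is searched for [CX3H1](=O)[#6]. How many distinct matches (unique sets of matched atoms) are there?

2

[CX3H1](=O)[#6] is the SMARTS for an aldehyde: an sp2 carbon with one H, double-bonded to O and single-bonded to carbon.
The molecule carries 2 separate instances of an aldehyde (-CHO) meeting every constraint; each maps to a distinct set of atoms, giving 2 matches.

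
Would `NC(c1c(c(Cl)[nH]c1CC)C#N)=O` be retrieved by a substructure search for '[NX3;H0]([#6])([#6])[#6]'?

No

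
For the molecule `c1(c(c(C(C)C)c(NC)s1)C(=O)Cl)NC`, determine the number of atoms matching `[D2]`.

The query [D2] means: atom with exactly two heavy-atom neighbours.
Check the 15 heavy atoms by environment: 1× s (aromatic, D2) → match; 4× c (aromatic, D3) → no; 2× N (D2) → match; 4× C (D1) → no; 2× C (D3) → no; 1× O (D1) → no; 1× Cl (D1) → no.
Summing the matching environments: 1 + 2 = 3 matching atoms.

3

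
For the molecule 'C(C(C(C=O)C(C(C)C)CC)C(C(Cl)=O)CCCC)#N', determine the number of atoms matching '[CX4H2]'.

4

Check the 20 heavy atoms by environment: 4× C (H2, X4) → match; 5× C (H1, X4) → no; 1× C (H1, X3) → no; 2× O (H0, X1) → no; 1× C (H0, X3) → no; 1× Cl (H0, X1) → no; 4× C (H3, X4) → no; 1× C (H0, X2) → no; 1× N (H0, X1) → no.
That gives 4 matching atoms.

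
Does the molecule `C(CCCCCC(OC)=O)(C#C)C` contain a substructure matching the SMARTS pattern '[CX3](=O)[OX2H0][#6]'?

Yes

The pattern [CX3](=O)[OX2H0][#6] describes a carbonyl carbon bonded to an oxygen that is itself bonded to carbon (no H on that O) — an ester.
The molecule carries a methyl-ester group (-C(=O)OCH3), whose atoms satisfy every constraint of the query, so the pattern matches.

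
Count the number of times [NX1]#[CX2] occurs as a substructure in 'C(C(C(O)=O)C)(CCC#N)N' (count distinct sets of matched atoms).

[NX1]#[CX2] is the SMARTS for a nitrile: a nitrogen triple-bonded to a two-connected carbon.
Exactly one fragment in the molecule meets all constraints, giving 1 match.

1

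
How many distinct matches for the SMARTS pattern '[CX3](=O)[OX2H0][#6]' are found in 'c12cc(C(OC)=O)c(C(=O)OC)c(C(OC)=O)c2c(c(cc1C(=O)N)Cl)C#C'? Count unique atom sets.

3

[CX3](=O)[OX2H0][#6] is the SMARTS for an ester: a carbonyl carbon bonded to an oxygen that is itself bonded to carbon (no H on that O).
The molecule carries 3 separate instances of a methyl-ester group (-C(=O)OCH3) meeting every constraint; each maps to a distinct set of atoms, giving 3 matches.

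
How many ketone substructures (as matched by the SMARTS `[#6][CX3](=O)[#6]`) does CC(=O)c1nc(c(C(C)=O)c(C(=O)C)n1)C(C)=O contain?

4

[#6][CX3](=O)[#6] is the SMARTS for a ketone: a carbonyl carbon (no H) flanked by two carbons.
The molecule carries 4 separate instances of an acetyl/ketone group (-C(=O)CH3) meeting every constraint; each maps to a distinct set of atoms, giving 4 matches.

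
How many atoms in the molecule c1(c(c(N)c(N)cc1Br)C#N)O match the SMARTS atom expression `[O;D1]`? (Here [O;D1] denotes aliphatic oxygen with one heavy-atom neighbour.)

1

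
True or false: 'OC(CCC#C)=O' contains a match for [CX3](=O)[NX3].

The pattern [CX3](=O)[NX3] describes a carbonyl carbon bonded to a trivalent nitrogen — an amide.
The closest candidate here is a carboxylic acid group (-C(=O)OH), but the carbonyl is bonded to O, not to an NX3 nitrogen. No other fragment satisfies the full query, so there is no match.

False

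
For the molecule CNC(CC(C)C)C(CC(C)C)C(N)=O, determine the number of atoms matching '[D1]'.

7

Check the 15 heavy atoms by environment: 2× C (D2) → no; 5× C (D3) → no; 1× O (D1) → match; 1× N (D1) → match; 5× C (D1) → match; 1× N (D2) → no.
Summing the matching environments: 1 + 1 + 5 = 7 matching atoms.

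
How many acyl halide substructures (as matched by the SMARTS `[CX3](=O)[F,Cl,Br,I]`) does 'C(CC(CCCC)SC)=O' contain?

0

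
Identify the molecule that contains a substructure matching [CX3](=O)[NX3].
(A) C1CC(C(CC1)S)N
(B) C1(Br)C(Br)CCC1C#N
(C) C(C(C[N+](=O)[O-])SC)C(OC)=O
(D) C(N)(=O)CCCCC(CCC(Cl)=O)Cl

D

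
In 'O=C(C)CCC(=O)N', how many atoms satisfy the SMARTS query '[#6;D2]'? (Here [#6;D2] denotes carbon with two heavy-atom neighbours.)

2

The query [#6;D2] means: any carbon bonded to exactly two heavy atoms.
Check the 8 heavy atoms by environment: 2× C (D2) → match; 2× C (D3) → no; 2× O (D1) → no; 1× N (D1) → no; 1× C (D1) → no.
That gives 2 matching atoms.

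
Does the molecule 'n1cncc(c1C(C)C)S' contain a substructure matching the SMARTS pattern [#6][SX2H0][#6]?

No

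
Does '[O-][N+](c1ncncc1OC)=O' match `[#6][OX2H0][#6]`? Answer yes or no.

Yes

The pattern [#6][OX2H0][#6] describes an aliphatic oxygen bridging two carbons with no H on the oxygen — an ether.
The molecule carries a methoxy ether (-OCH3), whose atoms satisfy every constraint of the query, so the pattern matches.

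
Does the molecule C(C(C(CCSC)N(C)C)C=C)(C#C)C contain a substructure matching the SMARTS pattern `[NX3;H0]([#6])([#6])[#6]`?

Yes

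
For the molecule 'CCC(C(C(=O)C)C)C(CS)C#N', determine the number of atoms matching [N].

The query [N] means: uppercase N matches aliphatic (non-aromatic) nitrogen only.
Check the 13 heavy atoms by environment: 10× C → no; 1× N → match; 1× S → no; 1× O → no.
That gives 1 matching atom.

1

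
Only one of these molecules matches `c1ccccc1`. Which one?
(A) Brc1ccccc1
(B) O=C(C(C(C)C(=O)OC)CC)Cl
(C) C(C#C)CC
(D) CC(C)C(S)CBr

c1ccccc1 describes six aromatic carbons in a ring (a benzene ring).
(A) contains the required atom environment, so the pattern matches.
(B) has a methyl group (-CH3) but no six-membered all-carbon aromatic ring is present.
(C) has a methyl group (-CH3) but no six-membered all-carbon aromatic ring is present.
(D) has a methyl group (-CH3) but no six-membered all-carbon aromatic ring is present.
So the answer is (A).

A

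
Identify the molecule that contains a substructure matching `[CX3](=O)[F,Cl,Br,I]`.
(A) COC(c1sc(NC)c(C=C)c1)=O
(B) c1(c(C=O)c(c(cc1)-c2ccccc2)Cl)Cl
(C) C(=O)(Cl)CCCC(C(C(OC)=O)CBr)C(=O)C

C

[CX3](=O)[F,Cl,Br,I] describes a carbonyl carbon bonded to a halogen (an acyl halide).
(A) has a methyl-ester group (-C(=O)OCH3) but the carbonyl is bonded to -O-C, not to a halogen.
(B) has a chloro substituent but the Cl is not on a carbonyl carbon.
(C) contains an acyl chloride (-C(=O)Cl), which satisfies every atom and bond constraint.
So the answer is (C).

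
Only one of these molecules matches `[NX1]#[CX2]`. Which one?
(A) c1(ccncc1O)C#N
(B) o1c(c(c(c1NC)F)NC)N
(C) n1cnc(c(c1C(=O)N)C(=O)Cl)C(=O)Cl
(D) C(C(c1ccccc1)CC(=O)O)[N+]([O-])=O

[NX1]#[CX2] describes a nitrogen triple-bonded to a two-connected carbon (a nitrile).
(A) contains a nitrile (-C#N), which satisfies every atom and bond constraint.
(B) has a primary amino group (-NH2) but the nitrogen is NX3 (three connections), not NX1 triple-bonded.
(C) has a primary amide (-C(=O)NH2) but the nitrogen is NX3, not NX1.
(D) has a nitro group (-[N+](=O)[O-]) but there is no C#N triple bond.
So the answer is (A).

A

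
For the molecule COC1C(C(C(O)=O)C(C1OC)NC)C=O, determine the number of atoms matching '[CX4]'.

8

The query [CX4] means: C with X4: aliphatic carbon with exactly 4 total connections (bonds + H).
Check the 16 heavy atoms by environment: 8× C (X4) → match; 2× C (X3) → no; 2× O (X1) → no; 1× N (X3) → no; 3× O (X2) → no.
That gives 8 matching atoms.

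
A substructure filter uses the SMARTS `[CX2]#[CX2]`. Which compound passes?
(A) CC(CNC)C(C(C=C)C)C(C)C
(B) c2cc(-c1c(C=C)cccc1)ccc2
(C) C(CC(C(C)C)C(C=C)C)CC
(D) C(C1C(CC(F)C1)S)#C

[CX2]#[CX2] describes a carbon-carbon triple bond (an alkyne).
(A) has a vinyl group (-CH=CH2) but the C=C is a double bond; both carbons are CX3, not CX2.
(B) has a vinyl group (-CH=CH2) but the C=C is a double bond; both carbons are CX3, not CX2.
(C) has a vinyl group (-CH=CH2) but the C=C is a double bond; both carbons are CX3, not CX2.
(D) contains an ethynyl group (-C#CH), which satisfies every atom and bond constraint.
So the answer is (D).

D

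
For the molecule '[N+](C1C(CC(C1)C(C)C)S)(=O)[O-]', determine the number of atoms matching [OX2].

0

The query [OX2] means: aliphatic oxygen with two total connections — ether, hydroxyl, or ester single-bond O.
Check the 12 heavy atoms by environment: 8× C (X4) → no; 1× S (X2) → no; 1× N (charge +1, X3) → no; 1× O (charge -1, X1) → no; 1× O (X1) → no.
No environment satisfies the query, so 0 matching atoms.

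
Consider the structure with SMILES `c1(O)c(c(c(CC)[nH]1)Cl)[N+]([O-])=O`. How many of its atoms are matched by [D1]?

The query [D1] means: atom with exactly one heavy-atom neighbour (degree 1).
Check the 12 heavy atoms by environment: 1× n (aromatic, D2) → no; 4× c (aromatic, D3) → no; 1× Cl (D1) → match; 2× O (D1) → match; 1× C (D2) → no; 1× C (D1) → match; 1× N (charge +1, D3) → no; 1× O (charge -1, D1) → match.
Summing the matching environments: 1 + 2 + 1 + 1 = 5 matching atoms.

5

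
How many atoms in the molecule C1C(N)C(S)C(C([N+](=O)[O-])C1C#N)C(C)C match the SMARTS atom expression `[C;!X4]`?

1

Check the 16 heavy atoms by environment: 9× C (X4) → no; 1× S (X2) → no; 1× C (X2) → match; 1× N (X1) → no; 1× N (X3) → no; 1× N (charge +1, X3) → no; 1× O (charge -1, X1) → no; 1× O (X1) → no.
That gives 1 matching atom.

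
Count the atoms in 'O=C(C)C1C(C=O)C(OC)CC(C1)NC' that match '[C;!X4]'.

2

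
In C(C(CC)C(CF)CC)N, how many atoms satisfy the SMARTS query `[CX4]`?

The query [CX4] means: C with X4: aliphatic carbon with exactly 4 total connections (bonds + H).
Check the 10 heavy atoms by environment: 8× C (X4) → match; 1× N (X3) → no; 1× F (X1) → no.
That gives 8 matching atoms.

8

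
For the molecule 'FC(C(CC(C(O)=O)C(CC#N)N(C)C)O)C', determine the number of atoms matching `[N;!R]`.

2

The query [N;!R] means: aliphatic nitrogen not in a ring.
Check the 17 heavy atoms by environment: 11× C (acyclic) → no; 1× F (acyclic) → no; 3× O (acyclic) → no; 2× N (acyclic) → match.
That gives 2 matching atoms.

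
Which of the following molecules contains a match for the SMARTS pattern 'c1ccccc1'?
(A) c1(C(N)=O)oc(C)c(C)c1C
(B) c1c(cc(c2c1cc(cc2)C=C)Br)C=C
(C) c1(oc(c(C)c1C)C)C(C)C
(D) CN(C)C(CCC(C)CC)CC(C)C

B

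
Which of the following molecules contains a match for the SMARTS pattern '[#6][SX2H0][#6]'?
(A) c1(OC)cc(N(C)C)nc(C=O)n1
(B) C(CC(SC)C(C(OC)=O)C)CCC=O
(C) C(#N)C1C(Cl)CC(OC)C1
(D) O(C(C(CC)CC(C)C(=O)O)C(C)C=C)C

[#6][SX2H0][#6] describes an aliphatic sulfur bridging two carbons with no H on the sulfur (a thioether).
(A) has a methoxy ether (-OCH3) but the bridging atom is O, not S.
(B) contains a methylthio ether (-SCH3), which satisfies every atom and bond constraint.
(C) has a methoxy ether (-OCH3) but the bridging atom is O, not S.
(D) has a methoxy ether (-OCH3) but the bridging atom is O, not S.
So the answer is (B).

B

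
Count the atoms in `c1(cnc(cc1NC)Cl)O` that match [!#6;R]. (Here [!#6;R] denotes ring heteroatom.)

The query [!#6;R] means: non-carbon atom that is part of a ring.
Check the 10 heavy atoms by environment: 1× n (aromatic, in 6-ring) → match; 5× c (aromatic, in 6-ring) → no; 1× N (acyclic) → no; 1× C (acyclic) → no; 1× O (acyclic) → no; 1× Cl (acyclic) → no.
That gives 1 matching atom.

1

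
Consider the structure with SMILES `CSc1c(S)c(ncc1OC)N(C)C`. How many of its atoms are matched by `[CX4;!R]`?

The query [CX4;!R] means: aliphatic carbon with four total connections, not in a ring.
Check the 14 heavy atoms by environment: 1× n (aromatic, X2, in 6-ring) → no; 5× c (aromatic, X3, in 6-ring) → no; 1× N (X3, acyclic) → no; 4× C (X4, acyclic) → match; 2× S (X2, acyclic) → no; 1× O (X2, acyclic) → no.
That gives 4 matching atoms.

4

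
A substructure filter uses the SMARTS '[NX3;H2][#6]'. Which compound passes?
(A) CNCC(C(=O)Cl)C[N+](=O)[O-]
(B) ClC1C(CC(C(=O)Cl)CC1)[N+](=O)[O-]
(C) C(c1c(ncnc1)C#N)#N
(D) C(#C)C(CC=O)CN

[NX3;H2][#6] describes a trivalent nitrogen with two H attached to carbon (a primary amine).
(A) has an N-methylamino group (-NHCH3) but the nitrogen bears two carbons and only one H (H1), not H2.
(B) has a nitro group (-[N+](=O)[O-]) but the nitrogen is [N+] with no H, not NX3H2.
(C) has a nitrile (-C#N) but the nitrogen is NX1 (triple-bonded), not NX3 with two H.
(D) contains a primary amino group (-NH2), which satisfies every atom and bond constraint.
So the answer is (D).

D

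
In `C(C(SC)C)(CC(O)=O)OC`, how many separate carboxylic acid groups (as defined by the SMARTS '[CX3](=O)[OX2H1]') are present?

1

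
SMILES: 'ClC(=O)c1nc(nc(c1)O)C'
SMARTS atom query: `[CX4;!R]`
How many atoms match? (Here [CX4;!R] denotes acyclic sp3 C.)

The query [CX4;!R] means: aliphatic carbon with four total connections, not in a ring.
Check the 11 heavy atoms by environment: 2× n (aromatic, X2, in 6-ring) → no; 4× c (aromatic, X3, in 6-ring) → no; 1× C (X3, acyclic) → no; 1× O (X1, acyclic) → no; 1× Cl (X1, acyclic) → no; 1× O (X2, acyclic) → no; 1× C (X4, acyclic) → match.
That gives 1 matching atom.

1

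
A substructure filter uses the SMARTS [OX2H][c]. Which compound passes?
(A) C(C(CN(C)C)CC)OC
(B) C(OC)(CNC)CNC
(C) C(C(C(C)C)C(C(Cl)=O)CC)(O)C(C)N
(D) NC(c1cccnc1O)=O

D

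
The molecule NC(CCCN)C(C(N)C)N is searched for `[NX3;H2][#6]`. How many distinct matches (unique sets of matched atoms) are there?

4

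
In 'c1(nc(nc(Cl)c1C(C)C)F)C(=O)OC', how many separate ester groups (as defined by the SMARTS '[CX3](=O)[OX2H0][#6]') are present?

1

[CX3](=O)[OX2H0][#6] is the SMARTS for an ester: a carbonyl carbon bonded to an oxygen that is itself bonded to carbon (no H on that O).
Exactly one fragment in the molecule meets all constraints, giving 1 match.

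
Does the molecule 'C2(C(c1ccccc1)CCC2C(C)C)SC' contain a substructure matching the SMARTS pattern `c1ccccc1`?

The pattern c1ccccc1 describes six aromatic carbons in a ring — a benzene ring.
The molecule carries a phenyl ring, whose atoms satisfy every constraint of the query, so the pattern matches.

Yes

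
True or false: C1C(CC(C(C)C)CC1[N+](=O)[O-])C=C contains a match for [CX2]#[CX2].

The pattern [CX2]#[CX2] describes a carbon-carbon triple bond — an alkyne.
The closest candidate here is a vinyl group (-CH=CH2), but the C=C is a double bond; both carbons are CX3, not CX2. No other fragment satisfies the full query, so there is no match.

False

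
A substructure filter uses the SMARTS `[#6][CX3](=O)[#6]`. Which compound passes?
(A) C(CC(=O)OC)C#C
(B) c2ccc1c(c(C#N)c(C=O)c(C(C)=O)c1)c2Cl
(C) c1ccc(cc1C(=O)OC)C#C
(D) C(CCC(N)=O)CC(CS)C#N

B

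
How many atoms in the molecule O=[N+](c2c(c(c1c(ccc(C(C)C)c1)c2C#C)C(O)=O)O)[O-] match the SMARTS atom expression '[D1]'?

8

The query [D1] means: atom with exactly one heavy-atom neighbour (degree 1).
Check the 22 heavy atoms by environment: 7× c (aromatic, D3) → no; 3× c (aromatic, D2) → no; 2× C (D3) → no; 3× C (D1) → match; 4× O (D1) → match; 1× N (charge +1, D3) → no; 1× O (charge -1, D1) → match; 1× C (D2) → no.
Summing the matching environments: 3 + 4 + 1 = 8 matching atoms.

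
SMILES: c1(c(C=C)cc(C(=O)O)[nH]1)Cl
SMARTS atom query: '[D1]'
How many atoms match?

4

The query [D1] means: atom with exactly one heavy-atom neighbour (degree 1).
Check the 11 heavy atoms by environment: 1× n (aromatic, D2) → no; 3× c (aromatic, D3) → no; 1× c (aromatic, D2) → no; 1× Cl (D1) → match; 1× C (D2) → no; 1× C (D1) → match; 1× C (D3) → no; 2× O (D1) → match.
Summing the matching environments: 1 + 1 + 2 = 4 matching atoms.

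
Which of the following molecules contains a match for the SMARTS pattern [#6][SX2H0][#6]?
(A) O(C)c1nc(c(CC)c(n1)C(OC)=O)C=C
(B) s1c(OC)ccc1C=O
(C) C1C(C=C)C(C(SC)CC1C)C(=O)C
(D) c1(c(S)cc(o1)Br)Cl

[#6][SX2H0][#6] describes an aliphatic sulfur bridging two carbons with no H on the sulfur (a thioether).
(A) has a methoxy ether (-OCH3) but the bridging atom is O, not S.
(B) has a methoxy ether (-OCH3) but the bridging atom is O, not S.
(C) contains a methylthio ether (-SCH3), which satisfies every atom and bond constraint.
(D) has a thiol (-SH) but the sulfur has H1, not H0 bridging two carbons.
So the answer is (C).

C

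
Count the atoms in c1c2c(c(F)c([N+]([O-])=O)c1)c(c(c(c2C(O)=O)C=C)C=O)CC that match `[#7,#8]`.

6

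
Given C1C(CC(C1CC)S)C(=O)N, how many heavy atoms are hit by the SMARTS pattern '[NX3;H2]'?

1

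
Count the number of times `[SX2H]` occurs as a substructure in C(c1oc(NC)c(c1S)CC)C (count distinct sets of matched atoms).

1

[SX2H] is the SMARTS for a thiol: an aliphatic sulfur with two connections, one being H.
Exactly one fragment in the molecule meets all constraints, giving 1 match.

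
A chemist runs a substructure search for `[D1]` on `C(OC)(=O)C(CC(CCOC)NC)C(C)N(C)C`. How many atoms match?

7

The query [D1] means: atom with exactly one heavy-atom neighbour (degree 1).
Check the 18 heavy atoms by environment: 6× C (D1) → match; 4× C (D3) → no; 3× C (D2) → no; 2× O (D2) → no; 1× N (D2) → no; 1× N (D3) → no; 1× O (D1) → match.
Summing the matching environments: 6 + 1 = 7 matching atoms.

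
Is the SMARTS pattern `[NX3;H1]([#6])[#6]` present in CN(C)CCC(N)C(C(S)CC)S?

The pattern [NX3;H1]([#6])[#6] describes a trivalent nitrogen with one H, bonded to two carbons — a secondary amine.
The closest candidate here is a dimethylamino group (-N(CH3)2), but the nitrogen has H0, not H1. No other fragment satisfies the full query, so there is no match.

No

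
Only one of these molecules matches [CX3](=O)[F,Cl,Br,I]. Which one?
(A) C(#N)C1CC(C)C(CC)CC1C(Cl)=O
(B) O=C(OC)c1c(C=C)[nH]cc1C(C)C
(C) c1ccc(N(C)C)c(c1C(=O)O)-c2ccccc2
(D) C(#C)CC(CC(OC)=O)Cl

A

[CX3](=O)[F,Cl,Br,I] describes a carbonyl carbon bonded to a halogen (an acyl halide).
(A) contains an acyl chloride (-C(=O)Cl), which satisfies every atom and bond constraint.
(B) has a methyl-ester group (-C(=O)OCH3) but the carbonyl is bonded to -O-C, not to a halogen.
(C) has a carboxylic acid group (-C(=O)OH) but the carbonyl is bonded to -OH, not to a halogen.
(D) has a chloro substituent but the Cl is not on a carbonyl carbon.
So the answer is (A).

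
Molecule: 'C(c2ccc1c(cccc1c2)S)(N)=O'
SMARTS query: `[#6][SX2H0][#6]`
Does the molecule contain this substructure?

No

The pattern [#6][SX2H0][#6] describes an aliphatic sulfur bridging two carbons with no H on the sulfur — a thioether.
The closest candidate here is a thiol (-SH), but the sulfur has H1, not H0 bridging two carbons. No other fragment satisfies the full query, so there is no match.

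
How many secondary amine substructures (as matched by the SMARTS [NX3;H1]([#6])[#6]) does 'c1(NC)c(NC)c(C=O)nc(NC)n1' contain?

3

[NX3;H1]([#6])[#6] is the SMARTS for a secondary amine: a trivalent nitrogen with one H, bonded to two carbons.
The molecule carries 3 separate instances of an N-methylamino group (-NHCH3) meeting every constraint; each maps to a distinct set of atoms, giving 3 matches.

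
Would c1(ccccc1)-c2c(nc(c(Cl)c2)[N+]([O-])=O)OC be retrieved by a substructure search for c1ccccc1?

Yes

The pattern c1ccccc1 describes six aromatic carbons in a ring — a benzene ring.
The molecule carries a phenyl ring, whose atoms satisfy every constraint of the query, so the pattern matches.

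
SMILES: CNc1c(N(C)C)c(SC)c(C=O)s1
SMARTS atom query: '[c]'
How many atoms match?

4

The query [c] means: lowercase c matches aromatic carbon only.
Check the 14 heavy atoms by environment: 1× s (aromatic) → no; 4× c (aromatic) → match; 1× S → no; 5× C → no; 1× O → no; 2× N → no.
That gives 4 matching atoms.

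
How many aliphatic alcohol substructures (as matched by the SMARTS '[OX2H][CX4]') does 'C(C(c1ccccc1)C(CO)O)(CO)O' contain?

[OX2H][CX4] is the SMARTS for an aliphatic alcohol: a hydroxyl oxygen bound to an sp3 (X4) carbon.
The molecule carries 4 separate instances of a hydroxyl group (-OH) meeting every constraint; each maps to a distinct set of atoms, giving 4 matches.

4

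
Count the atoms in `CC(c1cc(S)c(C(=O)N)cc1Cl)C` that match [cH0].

4

The query [cH0] means: aromatic carbon with no attached hydrogen (substituted or ring-fusion).
Check the 14 heavy atoms by environment: 4× c (aromatic, H0) → match; 2× c (aromatic, H1) → no; 1× Cl (H0) → no; 1× C (H0) → no; 1× O (H0) → no; 1× N (H2) → no; 1× S (H1) → no; 1× C (H1) → no; 2× C (H3) → no.
That gives 4 matching atoms.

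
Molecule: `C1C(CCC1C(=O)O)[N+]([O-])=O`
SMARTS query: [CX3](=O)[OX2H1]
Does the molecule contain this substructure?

Yes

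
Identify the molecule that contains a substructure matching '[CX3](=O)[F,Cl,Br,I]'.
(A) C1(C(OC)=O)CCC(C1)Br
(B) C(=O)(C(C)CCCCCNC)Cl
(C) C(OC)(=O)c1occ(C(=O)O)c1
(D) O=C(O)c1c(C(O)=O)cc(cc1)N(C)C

B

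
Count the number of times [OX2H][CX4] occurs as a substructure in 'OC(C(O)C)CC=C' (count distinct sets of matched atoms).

2

[OX2H][CX4] is the SMARTS for an aliphatic alcohol: a hydroxyl oxygen bound to an sp3 (X4) carbon.
The molecule carries 2 separate instances of a hydroxyl group (-OH) meeting every constraint; each maps to a distinct set of atoms, giving 2 matches.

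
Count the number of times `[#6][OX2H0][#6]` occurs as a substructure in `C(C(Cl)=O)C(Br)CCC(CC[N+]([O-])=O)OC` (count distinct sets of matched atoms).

1

[#6][OX2H0][#6] is the SMARTS for an ether: an aliphatic oxygen bridging two carbons with no H on the oxygen.
Exactly one fragment in the molecule meets all constraints, giving 1 match.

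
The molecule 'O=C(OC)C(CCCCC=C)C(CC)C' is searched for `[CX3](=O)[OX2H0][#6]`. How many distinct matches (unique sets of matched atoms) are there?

1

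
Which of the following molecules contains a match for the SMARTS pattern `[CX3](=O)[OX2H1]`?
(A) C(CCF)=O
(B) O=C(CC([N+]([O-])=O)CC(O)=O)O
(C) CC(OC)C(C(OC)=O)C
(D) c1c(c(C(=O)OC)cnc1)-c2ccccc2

B

[CX3](=O)[OX2H1] describes an sp2 carbon double-bonded to O and single-bonded to an -OH oxygen (a carboxylic acid).
(A) has an aldehyde (-CHO) but there is no singly-bonded oxygen on the carbonyl carbon.
(B) contains a carboxylic acid group (-C(=O)OH), which satisfies every atom and bond constraint.
(C) has a methyl-ester group (-C(=O)OCH3) but the singly-bonded O has no H (OX2H0, not OX2H1).
(D) has a methyl-ester group (-C(=O)OCH3) but the singly-bonded O has no H (OX2H0, not OX2H1).
So the answer is (B).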